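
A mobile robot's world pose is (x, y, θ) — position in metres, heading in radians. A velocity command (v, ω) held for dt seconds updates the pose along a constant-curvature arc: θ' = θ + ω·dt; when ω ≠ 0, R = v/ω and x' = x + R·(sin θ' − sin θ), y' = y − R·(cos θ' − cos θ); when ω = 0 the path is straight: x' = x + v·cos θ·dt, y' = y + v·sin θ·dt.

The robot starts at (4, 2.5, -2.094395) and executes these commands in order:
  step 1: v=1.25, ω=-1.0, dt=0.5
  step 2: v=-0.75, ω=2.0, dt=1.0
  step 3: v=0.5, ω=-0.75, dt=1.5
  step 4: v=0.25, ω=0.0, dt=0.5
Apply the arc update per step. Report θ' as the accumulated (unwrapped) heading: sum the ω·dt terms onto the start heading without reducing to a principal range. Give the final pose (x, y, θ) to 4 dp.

(3.8502, 1.9138, -1.7194)

step 1: θ'=-2.5944 (R=-1.2500) → pose (3.5678, 2.0575, -2.5944)
step 2: θ'=-0.5944 (R=-0.3750) → pose (3.5827, 2.6884, -0.5944)
step 3: θ'=-1.7194 (R=-0.6667) → pose (3.8687, 2.0374, -1.7194)
step 4: θ'=-1.7194 (straight) → pose (3.8502, 1.9138, -1.7194)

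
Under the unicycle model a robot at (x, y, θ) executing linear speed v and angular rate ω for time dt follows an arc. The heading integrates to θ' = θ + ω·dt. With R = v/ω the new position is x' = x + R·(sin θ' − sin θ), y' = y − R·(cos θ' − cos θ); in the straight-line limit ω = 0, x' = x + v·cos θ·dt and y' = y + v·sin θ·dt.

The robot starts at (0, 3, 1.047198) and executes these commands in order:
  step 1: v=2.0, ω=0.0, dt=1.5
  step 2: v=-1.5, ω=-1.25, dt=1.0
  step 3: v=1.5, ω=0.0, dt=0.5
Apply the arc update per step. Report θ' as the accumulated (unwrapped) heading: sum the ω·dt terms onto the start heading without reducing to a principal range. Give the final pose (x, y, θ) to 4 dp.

(0.9537, 4.8716, -0.2028)

step 1: θ'=1.0472 (straight) → pose (1.5000, 5.5981, 1.0472)
step 2: θ'=-0.2028 (R=1.2000) → pose (0.2191, 5.0227, -0.2028)
step 3: θ'=-0.2028 (straight) → pose (0.9537, 4.8716, -0.2028)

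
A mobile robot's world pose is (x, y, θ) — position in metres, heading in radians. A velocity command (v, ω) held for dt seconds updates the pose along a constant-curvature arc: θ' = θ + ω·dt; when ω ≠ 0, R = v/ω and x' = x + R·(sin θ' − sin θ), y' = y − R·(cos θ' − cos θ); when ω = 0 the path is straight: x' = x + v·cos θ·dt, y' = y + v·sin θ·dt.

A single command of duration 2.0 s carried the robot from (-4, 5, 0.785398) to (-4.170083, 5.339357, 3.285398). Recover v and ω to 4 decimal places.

v = 0.2500, ω = 1.2500

Δθ = 3.285398 − 0.785398 = 2.500000
ω = Δθ/dt = 2.500000/2.0 = 1.2500
R = −Δy/(cos θ' − cos θ) = 0.2000
v = R·ω = 0.2000·1.2500 = 0.2500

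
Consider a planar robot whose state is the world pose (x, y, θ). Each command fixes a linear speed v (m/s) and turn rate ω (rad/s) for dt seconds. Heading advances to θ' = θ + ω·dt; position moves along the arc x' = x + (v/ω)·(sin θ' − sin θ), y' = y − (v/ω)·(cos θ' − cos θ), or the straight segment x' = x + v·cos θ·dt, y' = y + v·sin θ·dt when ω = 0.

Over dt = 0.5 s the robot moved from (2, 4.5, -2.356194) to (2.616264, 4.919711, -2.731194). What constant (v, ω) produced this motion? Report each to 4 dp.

v = -1.5000, ω = -0.7500

Δθ = -2.731194 − -2.356194 = -0.375000
ω = Δθ/dt = -0.375000/0.5 = -0.7500
R = Δx/(sin θ' − sin θ) = 2.0000
v = R·ω = 2.0000·-0.7500 = -1.5000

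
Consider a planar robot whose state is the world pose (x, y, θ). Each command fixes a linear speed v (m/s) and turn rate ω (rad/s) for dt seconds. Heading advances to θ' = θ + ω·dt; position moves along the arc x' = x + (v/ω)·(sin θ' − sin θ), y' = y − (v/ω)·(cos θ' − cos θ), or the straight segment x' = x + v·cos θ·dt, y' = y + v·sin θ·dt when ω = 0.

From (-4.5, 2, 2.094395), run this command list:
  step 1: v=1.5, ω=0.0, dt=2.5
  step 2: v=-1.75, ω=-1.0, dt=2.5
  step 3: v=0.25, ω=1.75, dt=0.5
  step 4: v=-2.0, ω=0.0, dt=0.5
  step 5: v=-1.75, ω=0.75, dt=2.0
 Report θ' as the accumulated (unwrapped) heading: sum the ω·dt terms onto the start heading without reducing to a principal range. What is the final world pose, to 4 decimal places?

step 1: θ'=2.0944 (straight) → pose (-6.3750, 5.2476, 2.0944)
step 2: θ'=-0.4056 (R=1.7500) → pose (-8.5811, 2.7646, -0.4056)
step 3: θ'=0.4694 (R=0.1429) → pose (-8.4601, 2.7684, 0.4694)
step 4: θ'=0.4694 (straight) → pose (-9.3519, 2.3161, 0.4694)
step 5: θ'=1.9694 (R=-2.3333) → pose (-10.4468, -0.6705, 1.9694)

(-10.4468, -0.6705, 1.9694)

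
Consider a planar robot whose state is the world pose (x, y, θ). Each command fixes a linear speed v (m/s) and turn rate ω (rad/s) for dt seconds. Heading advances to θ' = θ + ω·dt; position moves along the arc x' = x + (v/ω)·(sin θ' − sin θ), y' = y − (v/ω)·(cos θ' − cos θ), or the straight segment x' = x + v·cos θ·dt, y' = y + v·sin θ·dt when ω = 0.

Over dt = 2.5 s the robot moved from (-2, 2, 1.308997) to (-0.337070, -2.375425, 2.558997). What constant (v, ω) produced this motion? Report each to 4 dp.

Δθ = 2.558997 − 1.308997 = 1.250000
ω = Δθ/dt = 1.250000/2.5 = 0.5000
R = −Δy/(cos θ' − cos θ) = -4.0000
v = R·ω = -4.0000·0.5000 = -2.0000

v = -2.0000, ω = 0.5000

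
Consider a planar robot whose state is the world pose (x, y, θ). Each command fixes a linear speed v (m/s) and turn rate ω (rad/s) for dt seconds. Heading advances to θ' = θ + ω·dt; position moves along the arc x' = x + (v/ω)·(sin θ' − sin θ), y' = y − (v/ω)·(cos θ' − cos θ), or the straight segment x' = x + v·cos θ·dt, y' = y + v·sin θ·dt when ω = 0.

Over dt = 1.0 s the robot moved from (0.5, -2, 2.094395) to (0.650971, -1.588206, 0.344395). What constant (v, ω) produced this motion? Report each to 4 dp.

v = 0.5000, ω = -1.7500

Δθ = 0.344395 − 2.094395 = -1.750000
ω = Δθ/dt = -1.750000/1.0 = -1.7500
R = −Δy/(cos θ' − cos θ) = -0.2857
v = R·ω = -0.2857·-1.7500 = 0.5000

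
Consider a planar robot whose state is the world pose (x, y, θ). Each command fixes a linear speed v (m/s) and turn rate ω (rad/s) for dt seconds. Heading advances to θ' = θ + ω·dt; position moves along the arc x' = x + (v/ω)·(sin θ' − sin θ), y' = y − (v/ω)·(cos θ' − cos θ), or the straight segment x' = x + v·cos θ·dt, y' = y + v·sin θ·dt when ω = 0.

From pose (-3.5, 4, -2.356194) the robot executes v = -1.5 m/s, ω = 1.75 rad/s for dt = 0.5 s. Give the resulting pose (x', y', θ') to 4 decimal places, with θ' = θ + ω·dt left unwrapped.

θ' = -2.3562 + 1.75·0.5 = -1.4812
R = v/ω = -1.5/1.75 = -0.8571
x' = -3.5 + -0.8571·(sin -1.4812 − sin -2.3562) = -3.2524
y' = 4 − -0.8571·(cos -1.4812 − cos -2.3562) = 4.6828

(-3.2524, 4.6828, -1.4812)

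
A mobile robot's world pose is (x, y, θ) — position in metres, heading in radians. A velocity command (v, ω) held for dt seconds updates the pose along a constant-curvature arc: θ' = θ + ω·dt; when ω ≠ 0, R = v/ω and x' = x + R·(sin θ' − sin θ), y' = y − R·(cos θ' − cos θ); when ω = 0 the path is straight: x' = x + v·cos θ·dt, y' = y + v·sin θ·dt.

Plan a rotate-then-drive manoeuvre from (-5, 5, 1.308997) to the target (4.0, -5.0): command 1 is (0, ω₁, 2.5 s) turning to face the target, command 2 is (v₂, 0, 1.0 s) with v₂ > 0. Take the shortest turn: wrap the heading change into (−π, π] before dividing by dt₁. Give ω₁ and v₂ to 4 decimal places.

ω₁ = -0.8588, v₂ = 13.4536

heading to target = atan2(-5−5, 4−-5) = -0.8380
Δθ = wrap(-0.8380 − 1.3090) = -2.1470; ω₁ = Δθ/dt₁ = -0.8588
distance = √((4−-5)² + (-5−5)²) = 13.4536; v₂ = distance/dt₂ = 13.4536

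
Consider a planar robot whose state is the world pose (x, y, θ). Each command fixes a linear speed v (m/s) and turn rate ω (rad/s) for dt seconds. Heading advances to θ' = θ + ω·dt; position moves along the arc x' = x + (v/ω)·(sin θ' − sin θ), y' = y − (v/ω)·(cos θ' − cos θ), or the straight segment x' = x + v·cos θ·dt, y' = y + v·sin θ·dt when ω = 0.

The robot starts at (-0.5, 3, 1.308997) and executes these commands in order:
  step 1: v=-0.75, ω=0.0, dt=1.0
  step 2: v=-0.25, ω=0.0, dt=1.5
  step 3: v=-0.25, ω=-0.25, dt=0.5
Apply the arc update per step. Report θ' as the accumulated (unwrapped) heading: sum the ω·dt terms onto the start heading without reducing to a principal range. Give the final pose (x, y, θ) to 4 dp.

(-0.8310, 1.7949, 1.1840)

step 1: θ'=1.3090 (straight) → pose (-0.6941, 2.2756, 1.3090)
step 2: θ'=1.3090 (straight) → pose (-0.7912, 1.9133, 1.3090)
step 3: θ'=1.1840 (R=1.0000) → pose (-0.8310, 1.7949, 1.1840)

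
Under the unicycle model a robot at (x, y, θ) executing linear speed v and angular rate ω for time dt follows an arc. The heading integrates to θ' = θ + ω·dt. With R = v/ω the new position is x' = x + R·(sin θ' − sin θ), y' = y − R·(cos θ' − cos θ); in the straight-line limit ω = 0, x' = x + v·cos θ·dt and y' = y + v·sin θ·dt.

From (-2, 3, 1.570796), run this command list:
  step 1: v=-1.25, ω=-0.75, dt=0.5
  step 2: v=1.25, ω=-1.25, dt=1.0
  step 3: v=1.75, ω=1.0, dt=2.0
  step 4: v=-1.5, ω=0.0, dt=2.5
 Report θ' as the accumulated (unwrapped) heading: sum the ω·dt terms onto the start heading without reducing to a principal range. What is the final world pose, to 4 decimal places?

(1.9656, 1.9208, 1.9458)

step 1: θ'=1.1958 (R=1.6667) → pose (-2.1158, 2.3895, 1.1958)
step 2: θ'=-0.0542 (R=-1.0000) → pose (-1.1311, 3.0218, -0.0542)
step 3: θ'=1.9458 (R=1.7500) → pose (0.5921, 5.4102, 1.9458)
step 4: θ'=1.9458 (straight) → pose (1.9656, 1.9208, 1.9458)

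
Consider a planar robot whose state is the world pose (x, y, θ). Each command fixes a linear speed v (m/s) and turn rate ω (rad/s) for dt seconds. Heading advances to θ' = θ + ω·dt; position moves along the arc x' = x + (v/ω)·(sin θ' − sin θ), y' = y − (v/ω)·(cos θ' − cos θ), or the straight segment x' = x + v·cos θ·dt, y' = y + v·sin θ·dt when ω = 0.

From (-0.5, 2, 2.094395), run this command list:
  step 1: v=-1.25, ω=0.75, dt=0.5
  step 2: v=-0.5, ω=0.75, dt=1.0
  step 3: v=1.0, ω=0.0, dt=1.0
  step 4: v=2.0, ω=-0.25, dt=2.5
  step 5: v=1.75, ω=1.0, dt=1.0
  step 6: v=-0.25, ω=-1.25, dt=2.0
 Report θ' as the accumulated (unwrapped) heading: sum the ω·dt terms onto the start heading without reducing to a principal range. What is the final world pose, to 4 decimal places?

(-6.8195, 2.2600, 1.0944)

step 1: θ'=2.4694 (R=-1.6667) → pose (-0.0945, 1.5292, 2.4694)
step 2: θ'=3.2194 (R=-0.6667) → pose (0.3725, 1.3862, 3.2194)
step 3: θ'=3.2194 (straight) → pose (-0.6245, 1.3085, 3.2194)
step 4: θ'=2.5944 (R=-8.0000) → pose (-5.4087, 2.4524, 2.5944)
step 5: θ'=3.5944 (R=1.7500) → pose (-7.0848, 2.5316, 3.5944)
step 6: θ'=1.0944 (R=0.2000) → pose (-6.8195, 2.2600, 1.0944)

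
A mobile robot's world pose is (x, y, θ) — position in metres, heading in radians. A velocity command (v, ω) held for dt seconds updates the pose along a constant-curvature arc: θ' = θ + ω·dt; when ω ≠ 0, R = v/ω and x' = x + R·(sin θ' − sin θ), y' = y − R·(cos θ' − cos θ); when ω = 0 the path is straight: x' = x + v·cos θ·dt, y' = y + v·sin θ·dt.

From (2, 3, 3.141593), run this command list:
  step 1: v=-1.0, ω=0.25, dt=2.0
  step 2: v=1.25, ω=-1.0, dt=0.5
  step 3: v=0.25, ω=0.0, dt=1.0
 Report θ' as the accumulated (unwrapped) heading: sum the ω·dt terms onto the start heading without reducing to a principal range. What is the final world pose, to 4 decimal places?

step 1: θ'=3.6416 (R=-4.0000) → pose (3.9177, 3.4897, 3.6416)
step 2: θ'=3.1416 (R=-1.2500) → pose (3.3184, 3.3366, 3.1416)
step 3: θ'=3.1416 (straight) → pose (3.0684, 3.3366, 3.1416)

(3.0684, 3.3366, 3.1416)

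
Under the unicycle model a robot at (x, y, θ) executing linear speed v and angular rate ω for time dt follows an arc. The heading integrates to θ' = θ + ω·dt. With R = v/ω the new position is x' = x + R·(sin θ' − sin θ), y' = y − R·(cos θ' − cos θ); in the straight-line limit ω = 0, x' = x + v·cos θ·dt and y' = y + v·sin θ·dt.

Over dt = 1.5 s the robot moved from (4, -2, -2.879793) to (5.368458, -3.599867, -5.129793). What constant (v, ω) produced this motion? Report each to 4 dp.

Δθ = -5.129793 − -2.879793 = -2.250000
ω = Δθ/dt = -2.250000/1.5 = -1.5000
R = −Δy/(cos θ' − cos θ) = 1.1667
v = R·ω = 1.1667·-1.5000 = -1.7500

v = -1.7500, ω = -1.5000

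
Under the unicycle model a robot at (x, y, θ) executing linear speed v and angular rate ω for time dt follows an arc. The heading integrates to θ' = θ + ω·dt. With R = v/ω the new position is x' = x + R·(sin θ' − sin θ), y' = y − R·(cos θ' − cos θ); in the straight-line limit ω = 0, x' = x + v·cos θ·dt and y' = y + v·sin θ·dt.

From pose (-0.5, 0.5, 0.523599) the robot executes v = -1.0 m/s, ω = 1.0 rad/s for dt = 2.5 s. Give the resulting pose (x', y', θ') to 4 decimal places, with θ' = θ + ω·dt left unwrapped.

θ' = 0.5236 + 1.0·2.5 = 3.0236
R = v/ω = -1.0/1.0 = -1.0000
x' = -0.5 + -1.0000·(sin 3.0236 − sin 0.5236) = -0.1177
y' = 0.5 − -1.0000·(cos 3.0236 − cos 0.5236) = -1.3591

(-0.1177, -1.3591, 3.0236)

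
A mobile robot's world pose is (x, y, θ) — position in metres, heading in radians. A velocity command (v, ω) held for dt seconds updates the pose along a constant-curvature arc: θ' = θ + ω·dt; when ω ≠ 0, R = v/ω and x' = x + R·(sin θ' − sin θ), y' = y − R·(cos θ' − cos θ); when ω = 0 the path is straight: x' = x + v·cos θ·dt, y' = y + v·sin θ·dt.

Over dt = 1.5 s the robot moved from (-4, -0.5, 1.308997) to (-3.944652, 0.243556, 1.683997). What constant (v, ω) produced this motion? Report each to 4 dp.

Δθ = 1.683997 − 1.308997 = 0.375000
ω = Δθ/dt = 0.375000/1.5 = 0.2500
R = −Δy/(cos θ' − cos θ) = 2.0000
v = R·ω = 2.0000·0.2500 = 0.5000

v = 0.5000, ω = 0.2500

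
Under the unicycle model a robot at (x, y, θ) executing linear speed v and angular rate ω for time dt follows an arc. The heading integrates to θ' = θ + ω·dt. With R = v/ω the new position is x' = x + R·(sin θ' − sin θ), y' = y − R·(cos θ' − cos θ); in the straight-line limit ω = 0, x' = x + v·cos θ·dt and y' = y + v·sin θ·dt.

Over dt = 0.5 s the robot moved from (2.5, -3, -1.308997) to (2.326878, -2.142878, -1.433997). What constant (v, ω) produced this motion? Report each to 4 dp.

v = -1.7500, ω = -0.2500

Δθ = -1.433997 − -1.308997 = -0.125000
ω = Δθ/dt = -0.125000/0.5 = -0.2500
R = −Δy/(cos θ' − cos θ) = 7.0000
v = R·ω = 7.0000·-0.2500 = -1.7500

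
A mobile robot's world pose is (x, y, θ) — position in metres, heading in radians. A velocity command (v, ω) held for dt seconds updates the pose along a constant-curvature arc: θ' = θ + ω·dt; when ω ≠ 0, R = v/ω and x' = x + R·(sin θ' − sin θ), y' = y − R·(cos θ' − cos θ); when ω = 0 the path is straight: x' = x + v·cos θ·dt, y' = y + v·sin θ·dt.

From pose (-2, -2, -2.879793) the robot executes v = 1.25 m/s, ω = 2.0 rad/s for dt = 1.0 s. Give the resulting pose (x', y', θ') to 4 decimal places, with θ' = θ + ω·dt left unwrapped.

(-2.3199, -3.0020, -0.8798)

θ' = -2.8798 + 2.0·1.0 = -0.8798
R = v/ω = 1.25/2.0 = 0.6250
x' = -2 + 0.6250·(sin -0.8798 − sin -2.8798) = -2.3199
y' = -2 − 0.6250·(cos -0.8798 − cos -2.8798) = -3.0020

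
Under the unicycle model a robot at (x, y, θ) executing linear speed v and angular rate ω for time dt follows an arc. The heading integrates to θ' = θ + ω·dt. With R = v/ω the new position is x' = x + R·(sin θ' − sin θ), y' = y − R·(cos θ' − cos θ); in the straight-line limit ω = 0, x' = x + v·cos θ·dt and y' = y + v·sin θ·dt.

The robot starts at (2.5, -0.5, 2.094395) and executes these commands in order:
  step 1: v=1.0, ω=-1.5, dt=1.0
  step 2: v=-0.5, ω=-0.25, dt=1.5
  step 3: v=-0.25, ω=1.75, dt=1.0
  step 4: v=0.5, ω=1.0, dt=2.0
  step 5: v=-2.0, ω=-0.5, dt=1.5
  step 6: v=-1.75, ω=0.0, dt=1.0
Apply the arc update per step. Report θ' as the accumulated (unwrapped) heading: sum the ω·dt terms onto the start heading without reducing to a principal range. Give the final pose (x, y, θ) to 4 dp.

step 1: θ'=0.5944 (R=-0.6667) → pose (2.7040, 0.3857, 0.5944)
step 2: θ'=0.2194 (R=2.0000) → pose (2.0193, 0.0906, 0.2194)
step 3: θ'=1.9694 (R=-0.1429) → pose (1.9187, -0.1043, 1.9694)
step 4: θ'=3.9694 (R=0.5000) → pose (1.0897, 0.0399, 3.9694)
step 5: θ'=3.2194 (R=4.0000) → pose (3.7246, 1.3218, 3.2194)
step 6: θ'=3.2194 (straight) → pose (5.4693, 1.4578, 3.2194)

(5.4693, 1.4578, 3.2194)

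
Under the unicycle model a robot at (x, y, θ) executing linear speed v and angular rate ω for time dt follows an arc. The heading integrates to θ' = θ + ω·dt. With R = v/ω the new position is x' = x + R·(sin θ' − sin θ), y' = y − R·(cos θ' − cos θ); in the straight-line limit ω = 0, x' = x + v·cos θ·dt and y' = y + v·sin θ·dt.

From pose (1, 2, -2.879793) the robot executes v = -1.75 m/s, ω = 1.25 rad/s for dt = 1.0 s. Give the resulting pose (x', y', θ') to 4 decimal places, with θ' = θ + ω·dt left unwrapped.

(2.0352, 3.2697, -1.6298)

θ' = -2.8798 + 1.25·1.0 = -1.6298
R = v/ω = -1.75/1.25 = -1.4000
x' = 1 + -1.4000·(sin -1.6298 − sin -2.8798) = 2.0352
y' = 2 − -1.4000·(cos -1.6298 − cos -2.8798) = 3.2697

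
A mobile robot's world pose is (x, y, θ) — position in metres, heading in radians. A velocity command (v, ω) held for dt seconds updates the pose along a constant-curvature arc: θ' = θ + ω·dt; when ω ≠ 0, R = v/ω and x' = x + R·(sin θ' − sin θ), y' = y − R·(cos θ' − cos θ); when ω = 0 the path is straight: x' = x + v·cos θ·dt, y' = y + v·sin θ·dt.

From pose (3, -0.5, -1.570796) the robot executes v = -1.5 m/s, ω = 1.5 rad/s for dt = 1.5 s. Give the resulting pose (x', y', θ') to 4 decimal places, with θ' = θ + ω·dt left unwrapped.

θ' = -1.5708 + 1.5·1.5 = 0.6792
R = v/ω = -1.5/1.5 = -1.0000
x' = 3 + -1.0000·(sin 0.6792 − sin -1.5708) = 1.3718
y' = -0.5 − -1.0000·(cos 0.6792 − cos -1.5708) = 0.2781

(1.3718, 0.2781, 0.6792)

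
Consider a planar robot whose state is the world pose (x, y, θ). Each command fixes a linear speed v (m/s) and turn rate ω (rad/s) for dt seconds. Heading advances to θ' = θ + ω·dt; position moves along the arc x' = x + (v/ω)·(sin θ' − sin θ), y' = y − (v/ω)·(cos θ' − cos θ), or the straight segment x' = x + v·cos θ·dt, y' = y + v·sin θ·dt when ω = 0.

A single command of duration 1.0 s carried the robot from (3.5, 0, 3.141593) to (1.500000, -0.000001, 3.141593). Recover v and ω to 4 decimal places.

v = 2.0000, ω = 0.0000

Δθ = 3.141593 − 3.141593 = 0.000000
ω = Δθ/dt = 0.000000/1.0 = 0.0000
ω = 0 → v = (Δx·cos θ + Δy·sin θ)/dt = 2.0000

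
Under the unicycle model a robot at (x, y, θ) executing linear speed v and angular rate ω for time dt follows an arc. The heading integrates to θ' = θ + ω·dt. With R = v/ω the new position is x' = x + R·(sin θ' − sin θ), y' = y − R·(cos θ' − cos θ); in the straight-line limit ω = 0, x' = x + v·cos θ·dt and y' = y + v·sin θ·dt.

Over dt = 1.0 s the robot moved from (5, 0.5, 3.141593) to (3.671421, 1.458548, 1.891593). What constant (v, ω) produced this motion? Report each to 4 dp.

Δθ = 1.891593 − 3.141593 = -1.250000
ω = Δθ/dt = -1.250000/1.0 = -1.2500
R = Δx/(sin θ' − sin θ) = -1.4000
v = R·ω = -1.4000·-1.2500 = 1.7500

v = 1.7500, ω = -1.2500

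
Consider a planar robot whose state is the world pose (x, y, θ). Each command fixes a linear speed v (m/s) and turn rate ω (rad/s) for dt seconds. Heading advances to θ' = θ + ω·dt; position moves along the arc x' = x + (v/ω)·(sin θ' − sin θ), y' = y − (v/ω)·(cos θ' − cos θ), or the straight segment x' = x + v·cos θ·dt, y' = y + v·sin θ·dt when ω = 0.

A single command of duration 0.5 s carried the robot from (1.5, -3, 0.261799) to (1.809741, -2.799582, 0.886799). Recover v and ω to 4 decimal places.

Δθ = 0.886799 − 0.261799 = 0.625000
ω = Δθ/dt = 0.625000/0.5 = 1.2500
R = Δx/(sin θ' − sin θ) = 0.6000
v = R·ω = 0.6000·1.2500 = 0.7500

v = 0.7500, ω = 1.2500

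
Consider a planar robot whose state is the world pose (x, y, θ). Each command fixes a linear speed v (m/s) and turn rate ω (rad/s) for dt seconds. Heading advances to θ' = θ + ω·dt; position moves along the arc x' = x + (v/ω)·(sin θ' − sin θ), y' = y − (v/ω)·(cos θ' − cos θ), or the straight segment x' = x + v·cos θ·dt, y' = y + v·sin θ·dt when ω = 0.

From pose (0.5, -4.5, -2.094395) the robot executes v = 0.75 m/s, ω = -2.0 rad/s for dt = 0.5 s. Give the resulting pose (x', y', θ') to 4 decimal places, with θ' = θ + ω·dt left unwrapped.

(0.1929, -4.6871, -3.0944)

θ' = -2.0944 + -2.0·0.5 = -3.0944
R = v/ω = 0.75/-2.0 = -0.3750
x' = 0.5 + -0.3750·(sin -3.0944 − sin -2.0944) = 0.1929
y' = -4.5 − -0.3750·(cos -3.0944 − cos -2.0944) = -4.6871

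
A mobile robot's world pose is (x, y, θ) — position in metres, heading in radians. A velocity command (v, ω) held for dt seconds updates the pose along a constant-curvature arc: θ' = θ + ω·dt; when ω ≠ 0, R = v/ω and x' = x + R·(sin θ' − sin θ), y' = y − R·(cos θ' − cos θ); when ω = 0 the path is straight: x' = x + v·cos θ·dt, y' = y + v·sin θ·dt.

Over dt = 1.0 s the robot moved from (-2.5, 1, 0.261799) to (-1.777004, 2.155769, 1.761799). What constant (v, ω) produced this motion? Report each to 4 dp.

Δθ = 1.761799 − 0.261799 = 1.500000
ω = Δθ/dt = 1.500000/1.0 = 1.5000
R = −Δy/(cos θ' − cos θ) = 1.0000
v = R·ω = 1.0000·1.5000 = 1.5000

v = 1.5000, ω = 1.5000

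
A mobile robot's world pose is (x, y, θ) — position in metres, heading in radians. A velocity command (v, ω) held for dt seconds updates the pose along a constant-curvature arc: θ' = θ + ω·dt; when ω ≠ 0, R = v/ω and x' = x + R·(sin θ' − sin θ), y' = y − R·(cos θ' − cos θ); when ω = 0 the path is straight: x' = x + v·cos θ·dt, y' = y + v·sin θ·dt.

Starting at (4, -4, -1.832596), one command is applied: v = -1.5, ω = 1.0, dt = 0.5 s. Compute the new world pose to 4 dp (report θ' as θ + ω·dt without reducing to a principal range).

(4.0088, -3.2578, -1.3326)

θ' = -1.8326 + 1.0·0.5 = -1.3326
R = v/ω = -1.5/1.0 = -1.5000
x' = 4 + -1.5000·(sin -1.3326 − sin -1.8326) = 4.0088
y' = -4 − -1.5000·(cos -1.3326 − cos -1.8326) = -3.2578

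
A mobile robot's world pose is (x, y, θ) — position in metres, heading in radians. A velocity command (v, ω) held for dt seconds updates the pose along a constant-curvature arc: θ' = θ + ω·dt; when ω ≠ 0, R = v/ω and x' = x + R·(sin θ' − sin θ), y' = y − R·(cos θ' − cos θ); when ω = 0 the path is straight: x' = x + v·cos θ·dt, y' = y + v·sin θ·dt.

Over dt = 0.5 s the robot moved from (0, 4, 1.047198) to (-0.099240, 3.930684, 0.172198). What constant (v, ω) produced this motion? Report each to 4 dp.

Δθ = 0.172198 − 1.047198 = -0.875000
ω = Δθ/dt = -0.875000/0.5 = -1.7500
R = Δx/(sin θ' − sin θ) = 0.1429
v = R·ω = 0.1429·-1.7500 = -0.2500

v = -0.2500, ω = -1.7500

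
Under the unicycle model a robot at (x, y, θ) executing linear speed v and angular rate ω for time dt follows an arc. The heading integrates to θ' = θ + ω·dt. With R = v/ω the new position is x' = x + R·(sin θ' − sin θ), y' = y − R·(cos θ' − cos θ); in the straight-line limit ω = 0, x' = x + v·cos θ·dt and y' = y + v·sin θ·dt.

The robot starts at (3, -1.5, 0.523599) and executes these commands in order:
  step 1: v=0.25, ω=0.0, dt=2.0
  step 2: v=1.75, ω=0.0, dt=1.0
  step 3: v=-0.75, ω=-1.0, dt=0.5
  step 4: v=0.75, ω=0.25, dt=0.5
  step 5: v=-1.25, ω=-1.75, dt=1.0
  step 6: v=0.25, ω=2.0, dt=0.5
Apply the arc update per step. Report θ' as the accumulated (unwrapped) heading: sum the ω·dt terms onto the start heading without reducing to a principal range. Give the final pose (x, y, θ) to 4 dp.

(4.1991, 0.1783, -0.6014)

step 1: θ'=0.5236 (straight) → pose (3.4330, -1.2500, 0.5236)
step 2: θ'=0.5236 (straight) → pose (4.9486, -0.3750, 0.5236)
step 3: θ'=0.0236 (R=0.7500) → pose (4.5913, -0.4753, 0.0236)
step 4: θ'=0.1486 (R=3.0000) → pose (4.9646, -0.4430, 0.1486)
step 5: θ'=-1.6014 (R=0.7143) → pose (4.1449, 0.2852, -1.6014)
step 6: θ'=-0.6014 (R=0.1250) → pose (4.1991, 0.1783, -0.6014)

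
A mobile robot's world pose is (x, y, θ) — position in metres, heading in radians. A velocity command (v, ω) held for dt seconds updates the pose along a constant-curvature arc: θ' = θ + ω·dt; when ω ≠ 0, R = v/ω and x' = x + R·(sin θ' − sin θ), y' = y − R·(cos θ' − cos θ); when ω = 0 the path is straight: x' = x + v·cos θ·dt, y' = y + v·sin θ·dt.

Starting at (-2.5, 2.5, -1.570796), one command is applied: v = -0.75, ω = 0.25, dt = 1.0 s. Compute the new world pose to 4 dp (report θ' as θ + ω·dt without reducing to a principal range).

θ' = -1.5708 + 0.25·1.0 = -1.3208
R = v/ω = -0.75/0.25 = -3.0000
x' = -2.5 + -3.0000·(sin -1.3208 − sin -1.5708) = -2.5933
y' = 2.5 − -3.0000·(cos -1.3208 − cos -1.5708) = 3.2422

(-2.5933, 3.2422, -1.3208)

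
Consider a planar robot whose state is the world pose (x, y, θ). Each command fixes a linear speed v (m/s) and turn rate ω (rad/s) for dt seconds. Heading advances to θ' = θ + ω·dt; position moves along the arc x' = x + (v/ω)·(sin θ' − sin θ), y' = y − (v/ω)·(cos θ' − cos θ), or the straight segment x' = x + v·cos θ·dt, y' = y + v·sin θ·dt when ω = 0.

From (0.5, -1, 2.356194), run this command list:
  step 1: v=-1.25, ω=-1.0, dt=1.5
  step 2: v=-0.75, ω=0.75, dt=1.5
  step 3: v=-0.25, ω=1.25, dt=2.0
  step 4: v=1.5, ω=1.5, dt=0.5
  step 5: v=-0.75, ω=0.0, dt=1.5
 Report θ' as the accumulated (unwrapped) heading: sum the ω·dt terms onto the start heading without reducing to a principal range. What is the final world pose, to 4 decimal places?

step 1: θ'=0.8562 (R=1.2500) → pose (0.5603, -2.7030, 0.8562)
step 2: θ'=1.9812 (R=-1.0000) → pose (0.3987, -3.7573, 1.9812)
step 3: θ'=4.4812 (R=-0.2000) → pose (0.7768, -3.7234, 4.4812)
step 4: θ'=5.2312 (R=1.0000) → pose (0.8818, -4.4483, 5.2312)
step 5: θ'=5.2312 (straight) → pose (0.3239, -3.4714, 5.2312)

(0.3239, -3.4714, 5.2312)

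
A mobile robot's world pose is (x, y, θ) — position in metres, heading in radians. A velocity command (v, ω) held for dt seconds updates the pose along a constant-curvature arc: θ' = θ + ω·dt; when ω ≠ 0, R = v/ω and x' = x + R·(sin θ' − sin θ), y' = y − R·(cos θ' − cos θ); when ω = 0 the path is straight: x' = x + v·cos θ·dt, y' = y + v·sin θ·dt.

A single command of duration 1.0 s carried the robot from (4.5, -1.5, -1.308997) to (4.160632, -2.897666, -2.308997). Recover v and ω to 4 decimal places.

Δθ = -2.308997 − -1.308997 = -1.000000
ω = Δθ/dt = -1.000000/1.0 = -1.0000
R = −Δy/(cos θ' − cos θ) = -1.5000
v = R·ω = -1.5000·-1.0000 = 1.5000

v = 1.5000, ω = -1.0000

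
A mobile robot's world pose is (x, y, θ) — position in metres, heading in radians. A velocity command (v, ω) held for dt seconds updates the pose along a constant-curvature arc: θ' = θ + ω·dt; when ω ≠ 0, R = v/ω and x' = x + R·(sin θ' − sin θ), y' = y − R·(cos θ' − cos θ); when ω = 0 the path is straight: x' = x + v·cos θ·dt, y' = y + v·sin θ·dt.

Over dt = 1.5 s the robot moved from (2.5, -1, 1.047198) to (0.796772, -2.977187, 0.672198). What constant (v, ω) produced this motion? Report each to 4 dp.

Δθ = 0.672198 − 1.047198 = -0.375000
ω = Δθ/dt = -0.375000/1.5 = -0.2500
R = −Δy/(cos θ' − cos θ) = 7.0000
v = R·ω = 7.0000·-0.2500 = -1.7500

v = -1.7500, ω = -0.2500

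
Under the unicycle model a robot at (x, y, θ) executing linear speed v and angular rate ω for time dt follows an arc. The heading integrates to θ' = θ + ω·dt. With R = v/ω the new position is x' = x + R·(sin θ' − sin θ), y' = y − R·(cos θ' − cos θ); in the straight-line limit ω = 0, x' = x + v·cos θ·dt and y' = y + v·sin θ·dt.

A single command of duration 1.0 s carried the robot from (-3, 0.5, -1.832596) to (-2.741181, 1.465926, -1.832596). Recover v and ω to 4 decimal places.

Δθ = -1.832596 − -1.832596 = 0.000000
ω = Δθ/dt = 0.000000/1.0 = 0.0000
ω = 0 → v = (Δx·cos θ + Δy·sin θ)/dt = -1.0000

v = -1.0000, ω = 0.0000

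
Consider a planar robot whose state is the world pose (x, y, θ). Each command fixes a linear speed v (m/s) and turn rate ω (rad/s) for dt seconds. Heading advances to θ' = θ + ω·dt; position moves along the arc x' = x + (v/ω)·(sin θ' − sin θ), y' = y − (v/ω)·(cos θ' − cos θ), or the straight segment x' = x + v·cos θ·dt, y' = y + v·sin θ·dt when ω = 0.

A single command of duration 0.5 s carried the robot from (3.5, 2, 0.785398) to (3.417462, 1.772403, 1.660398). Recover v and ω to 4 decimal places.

v = -0.5000, ω = 1.7500

Δθ = 1.660398 − 0.785398 = 0.875000
ω = Δθ/dt = 0.875000/0.5 = 1.7500
R = −Δy/(cos θ' − cos θ) = -0.2857
v = R·ω = -0.2857·1.7500 = -0.5000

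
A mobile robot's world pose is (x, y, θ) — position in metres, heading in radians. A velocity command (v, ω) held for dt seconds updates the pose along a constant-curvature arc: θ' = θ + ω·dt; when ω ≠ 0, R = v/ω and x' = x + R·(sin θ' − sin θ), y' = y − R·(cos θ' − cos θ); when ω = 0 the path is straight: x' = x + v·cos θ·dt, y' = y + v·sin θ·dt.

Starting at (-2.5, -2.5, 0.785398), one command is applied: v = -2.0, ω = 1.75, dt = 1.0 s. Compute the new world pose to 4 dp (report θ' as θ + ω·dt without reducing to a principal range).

θ' = 0.7854 + 1.75·1.0 = 2.5354
R = v/ω = -2.0/1.75 = -1.1429
x' = -2.5 + -1.1429·(sin 2.5354 − sin 0.7854) = -2.3430
y' = -2.5 − -1.1429·(cos 2.5354 − cos 0.7854) = -4.2473

(-2.3430, -4.2473, 2.5354)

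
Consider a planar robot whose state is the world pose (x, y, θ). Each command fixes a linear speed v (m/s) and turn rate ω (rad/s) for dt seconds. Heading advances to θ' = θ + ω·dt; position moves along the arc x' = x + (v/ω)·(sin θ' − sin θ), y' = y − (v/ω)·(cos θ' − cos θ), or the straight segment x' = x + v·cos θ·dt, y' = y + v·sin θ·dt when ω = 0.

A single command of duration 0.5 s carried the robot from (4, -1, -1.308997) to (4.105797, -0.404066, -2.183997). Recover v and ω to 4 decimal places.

Δθ = -2.183997 − -1.308997 = -0.875000
ω = Δθ/dt = -0.875000/0.5 = -1.7500
R = −Δy/(cos θ' − cos θ) = 0.7143
v = R·ω = 0.7143·-1.7500 = -1.2500

v = -1.2500, ω = -1.7500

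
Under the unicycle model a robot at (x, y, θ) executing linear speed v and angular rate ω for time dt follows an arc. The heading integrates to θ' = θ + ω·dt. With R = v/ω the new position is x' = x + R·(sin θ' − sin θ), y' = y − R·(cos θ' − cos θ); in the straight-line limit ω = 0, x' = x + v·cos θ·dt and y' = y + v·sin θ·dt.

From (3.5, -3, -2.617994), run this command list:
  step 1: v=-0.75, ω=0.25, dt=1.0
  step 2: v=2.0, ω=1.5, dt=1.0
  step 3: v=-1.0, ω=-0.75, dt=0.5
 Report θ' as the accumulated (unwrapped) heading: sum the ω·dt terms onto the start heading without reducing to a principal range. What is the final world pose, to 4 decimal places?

(3.7654, -3.9313, -1.2430)

step 1: θ'=-2.3680 (R=-3.0000) → pose (4.0961, -2.5481, -2.3680)
step 2: θ'=-0.8680 (R=1.3333) → pose (4.0104, -4.3638, -0.8680)
step 3: θ'=-1.2430 (R=1.3333) → pose (3.7654, -3.9313, -1.2430)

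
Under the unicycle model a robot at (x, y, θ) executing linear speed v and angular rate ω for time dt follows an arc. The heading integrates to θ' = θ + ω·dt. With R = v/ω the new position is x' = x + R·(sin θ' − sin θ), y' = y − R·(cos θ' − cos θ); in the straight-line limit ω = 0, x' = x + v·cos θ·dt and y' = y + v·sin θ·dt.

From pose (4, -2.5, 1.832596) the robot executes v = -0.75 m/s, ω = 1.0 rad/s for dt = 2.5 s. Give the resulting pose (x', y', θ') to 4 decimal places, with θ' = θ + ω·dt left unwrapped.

θ' = 1.8326 + 1.0·2.5 = 4.3326
R = v/ω = -0.75/1.0 = -0.7500
x' = 4 + -0.7500·(sin 4.3326 − sin 1.8326) = 5.4210
y' = -2.5 − -0.7500·(cos 4.3326 − cos 1.8326) = -2.5839

(5.4210, -2.5839, 4.3326)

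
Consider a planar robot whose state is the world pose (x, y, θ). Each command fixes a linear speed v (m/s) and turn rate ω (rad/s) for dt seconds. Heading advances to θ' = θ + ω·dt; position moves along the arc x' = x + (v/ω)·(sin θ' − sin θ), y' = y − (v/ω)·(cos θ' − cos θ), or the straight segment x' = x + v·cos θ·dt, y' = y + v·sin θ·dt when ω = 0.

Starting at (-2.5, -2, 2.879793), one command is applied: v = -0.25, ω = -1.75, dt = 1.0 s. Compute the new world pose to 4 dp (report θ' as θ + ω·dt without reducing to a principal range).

θ' = 2.8798 + -1.75·1.0 = 1.1298
R = v/ω = -0.25/-1.75 = 0.1429
x' = -2.5 + 0.1429·(sin 1.1298 − sin 2.8798) = -2.4078
y' = -2 − 0.1429·(cos 1.1298 − cos 2.8798) = -2.1990

(-2.4078, -2.1990, 1.1298)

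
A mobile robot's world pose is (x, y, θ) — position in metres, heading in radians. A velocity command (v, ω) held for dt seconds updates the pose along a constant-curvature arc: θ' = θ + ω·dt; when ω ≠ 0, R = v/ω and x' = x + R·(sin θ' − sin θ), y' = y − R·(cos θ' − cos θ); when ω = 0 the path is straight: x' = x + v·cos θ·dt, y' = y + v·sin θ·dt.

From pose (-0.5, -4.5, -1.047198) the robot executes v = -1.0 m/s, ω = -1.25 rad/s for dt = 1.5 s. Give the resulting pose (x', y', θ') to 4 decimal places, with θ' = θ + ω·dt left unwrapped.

θ' = -1.0472 + -1.25·1.5 = -2.9222
R = v/ω = -1.0/-1.25 = 0.8000
x' = -0.5 + 0.8000·(sin -2.9222 − sin -1.0472) = 0.0187
y' = -4.5 − 0.8000·(cos -2.9222 − cos -1.0472) = -3.3192

(0.0187, -3.3192, -2.9222)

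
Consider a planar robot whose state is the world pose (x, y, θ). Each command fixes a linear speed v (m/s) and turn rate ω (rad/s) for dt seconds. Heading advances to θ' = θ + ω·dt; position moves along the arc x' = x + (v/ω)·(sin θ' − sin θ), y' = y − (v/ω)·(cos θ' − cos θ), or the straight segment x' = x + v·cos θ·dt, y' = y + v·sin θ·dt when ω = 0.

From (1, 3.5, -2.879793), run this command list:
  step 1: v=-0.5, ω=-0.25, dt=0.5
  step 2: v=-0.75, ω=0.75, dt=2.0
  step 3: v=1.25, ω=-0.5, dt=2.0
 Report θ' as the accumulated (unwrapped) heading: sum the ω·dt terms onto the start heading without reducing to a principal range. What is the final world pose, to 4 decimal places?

step 1: θ'=-3.0048 (R=2.0000) → pose (1.2449, 3.5495, -3.0048)
step 2: θ'=-1.5048 (R=-1.0000) → pose (2.1063, 4.6061, -1.5048)
step 3: θ'=-2.5048 (R=-2.5000) → pose (1.0983, 2.4312, -2.5048)

(1.0983, 2.4312, -2.5048)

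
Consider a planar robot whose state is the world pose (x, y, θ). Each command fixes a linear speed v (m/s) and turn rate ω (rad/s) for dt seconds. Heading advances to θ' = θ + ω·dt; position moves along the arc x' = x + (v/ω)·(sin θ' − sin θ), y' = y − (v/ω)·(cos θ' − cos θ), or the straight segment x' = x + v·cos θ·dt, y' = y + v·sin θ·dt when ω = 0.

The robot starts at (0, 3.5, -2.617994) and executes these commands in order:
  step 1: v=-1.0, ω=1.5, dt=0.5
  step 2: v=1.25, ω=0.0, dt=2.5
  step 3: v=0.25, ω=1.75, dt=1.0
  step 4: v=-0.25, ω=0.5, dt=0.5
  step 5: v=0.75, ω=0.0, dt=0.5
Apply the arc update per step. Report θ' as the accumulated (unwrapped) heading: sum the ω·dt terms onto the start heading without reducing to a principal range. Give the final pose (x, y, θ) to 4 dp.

step 1: θ'=-1.8680 (R=-0.6667) → pose (0.3041, 3.8821, -1.8680)
step 2: θ'=-1.8680 (straight) → pose (-0.6110, 0.8941, -1.8680)
step 3: θ'=-0.1180 (R=0.1429) → pose (-0.4912, 0.7104, -0.1180)
step 4: θ'=0.1320 (R=-0.5000) → pose (-0.6159, 0.7095, 0.1320)
step 5: θ'=0.1320 (straight) → pose (-0.2442, 0.7589, 0.1320)

(-0.2442, 0.7589, 0.1320)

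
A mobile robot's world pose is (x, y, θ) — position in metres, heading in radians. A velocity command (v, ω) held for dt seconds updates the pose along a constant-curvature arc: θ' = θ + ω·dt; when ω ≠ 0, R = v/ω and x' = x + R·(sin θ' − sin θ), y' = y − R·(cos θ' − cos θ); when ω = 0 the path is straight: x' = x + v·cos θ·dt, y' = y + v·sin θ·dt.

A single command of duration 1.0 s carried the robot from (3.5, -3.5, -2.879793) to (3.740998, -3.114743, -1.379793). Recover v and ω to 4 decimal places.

Δθ = -1.379793 − -2.879793 = 1.500000
ω = Δθ/dt = 1.500000/1.0 = 1.5000
R = −Δy/(cos θ' − cos θ) = -0.3333
v = R·ω = -0.3333·1.5000 = -0.5000

v = -0.5000, ω = 1.5000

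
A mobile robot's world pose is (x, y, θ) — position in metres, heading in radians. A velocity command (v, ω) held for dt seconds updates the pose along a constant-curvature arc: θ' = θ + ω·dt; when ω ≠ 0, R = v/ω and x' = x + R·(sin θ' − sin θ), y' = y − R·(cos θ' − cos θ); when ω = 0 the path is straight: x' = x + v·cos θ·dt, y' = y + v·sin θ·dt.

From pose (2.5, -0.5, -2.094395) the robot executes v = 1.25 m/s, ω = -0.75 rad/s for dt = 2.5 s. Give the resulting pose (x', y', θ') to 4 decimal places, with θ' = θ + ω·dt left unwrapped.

(-0.1708, -0.7942, -3.9694)

θ' = -2.0944 + -0.75·2.5 = -3.9694
R = v/ω = 1.25/-0.75 = -1.6667
x' = 2.5 + -1.6667·(sin -3.9694 − sin -2.0944) = -0.1708
y' = -0.5 − -1.6667·(cos -3.9694 − cos -2.0944) = -0.7942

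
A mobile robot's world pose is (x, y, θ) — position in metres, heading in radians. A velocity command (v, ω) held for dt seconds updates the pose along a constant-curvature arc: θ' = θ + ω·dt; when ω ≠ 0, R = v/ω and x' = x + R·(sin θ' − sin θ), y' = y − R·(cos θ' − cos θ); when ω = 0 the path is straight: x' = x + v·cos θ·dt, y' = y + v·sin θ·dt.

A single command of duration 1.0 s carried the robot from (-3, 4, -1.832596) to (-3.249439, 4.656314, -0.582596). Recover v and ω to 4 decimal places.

v = -0.7500, ω = 1.2500

Δθ = -0.582596 − -1.832596 = 1.250000
ω = Δθ/dt = 1.250000/1.0 = 1.2500
R = −Δy/(cos θ' − cos θ) = -0.6000
v = R·ω = -0.6000·1.2500 = -0.7500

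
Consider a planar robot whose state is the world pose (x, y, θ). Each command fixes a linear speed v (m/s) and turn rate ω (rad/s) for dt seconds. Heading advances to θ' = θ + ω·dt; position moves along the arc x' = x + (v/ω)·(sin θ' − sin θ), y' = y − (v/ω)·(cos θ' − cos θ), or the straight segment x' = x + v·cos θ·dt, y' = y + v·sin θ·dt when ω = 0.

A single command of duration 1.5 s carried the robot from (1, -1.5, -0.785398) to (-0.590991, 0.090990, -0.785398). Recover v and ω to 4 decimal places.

v = -1.5000, ω = 0.0000

Δθ = -0.785398 − -0.785398 = 0.000000
ω = Δθ/dt = 0.000000/1.5 = 0.0000
ω = 0 → v = (Δx·cos θ + Δy·sin θ)/dt = -1.5000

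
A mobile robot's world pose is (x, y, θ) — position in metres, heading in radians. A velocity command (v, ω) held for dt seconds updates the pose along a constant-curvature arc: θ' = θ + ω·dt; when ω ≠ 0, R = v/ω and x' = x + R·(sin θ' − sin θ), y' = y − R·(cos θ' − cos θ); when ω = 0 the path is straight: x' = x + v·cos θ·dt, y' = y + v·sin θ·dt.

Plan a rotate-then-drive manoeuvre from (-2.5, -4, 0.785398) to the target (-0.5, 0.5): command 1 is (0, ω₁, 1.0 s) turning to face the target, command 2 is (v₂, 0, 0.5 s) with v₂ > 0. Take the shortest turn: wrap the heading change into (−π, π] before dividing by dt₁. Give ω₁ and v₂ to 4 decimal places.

heading to target = atan2(0.5−-4, -0.5−-2.5) = 1.1526
Δθ = wrap(1.1526 − 0.7854) = 0.3672; ω₁ = Δθ/dt₁ = 0.3672
distance = √((-0.5−-2.5)² + (0.5−-4)²) = 4.9244; v₂ = distance/dt₂ = 9.8489

ω₁ = 0.3672, v₂ = 9.8489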